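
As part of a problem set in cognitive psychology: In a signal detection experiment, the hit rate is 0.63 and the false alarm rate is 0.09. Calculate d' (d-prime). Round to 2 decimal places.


d' = z(HR) - z(FAR)
z(0.63) = 0.3319
z(0.09) = -1.3408
d' = 0.3319 - -1.3408
= 1.67


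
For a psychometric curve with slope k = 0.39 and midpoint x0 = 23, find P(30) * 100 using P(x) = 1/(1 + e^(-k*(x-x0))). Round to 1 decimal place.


P(x) = 1/(1 + e^(-0.39*(30 - 23)))
Exponent = -0.39 * 7 = -2.73
e^(-2.73) = 0.065219
P = 1/(1 + 0.065219) = 0.938774
Percentage = 93.9


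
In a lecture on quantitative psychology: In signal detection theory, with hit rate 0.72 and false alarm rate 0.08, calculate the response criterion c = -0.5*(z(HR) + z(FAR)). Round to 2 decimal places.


c = -0.5 * (z(HR) + z(FAR))
z(0.72) = 0.5828
z(0.08) = -1.4051
c = -0.5 * (0.5828 + -1.4051)
= -0.5 * -0.8223
= 0.41


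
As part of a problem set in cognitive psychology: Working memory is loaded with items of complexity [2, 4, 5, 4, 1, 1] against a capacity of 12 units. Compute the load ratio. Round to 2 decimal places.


Total complexity = 2 + 4 + 5 + 4 + 1 + 1 = 17
Load = total / capacity = 17 / 12
= 1.42


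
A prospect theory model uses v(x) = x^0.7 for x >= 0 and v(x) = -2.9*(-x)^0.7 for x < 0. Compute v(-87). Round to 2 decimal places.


Since x = -87 < 0, use v(x) = -lambda*(-x)^alpha
(-x) = 87
87^0.7 = 22.7858
v(-87) = -2.9 * 22.7858
= -66.08


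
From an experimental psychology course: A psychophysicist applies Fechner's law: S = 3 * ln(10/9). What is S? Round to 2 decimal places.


S = 3 * ln(10/9)
I/I0 = 1.111111
ln(1.111111) = 0.1054
S = 3 * 0.1054
= 0.32


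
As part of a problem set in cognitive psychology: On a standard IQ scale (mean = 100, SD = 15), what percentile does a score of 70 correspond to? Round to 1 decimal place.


z = (IQ - mean) / SD
z = (70 - 100) / 15 = -2.0
Percentile = Phi(-2.0) * 100
Phi(-2.0) = 0.02275
= 2.3


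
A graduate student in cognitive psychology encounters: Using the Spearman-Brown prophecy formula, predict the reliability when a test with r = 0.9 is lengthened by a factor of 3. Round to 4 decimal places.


r_new = n*r / (1 + (n-1)*r)
Numerator = 3 * 0.9 = 2.7
Denominator = 1 + 2 * 0.9 = 2.8
r_new = 2.7 / 2.8
= 0.9643


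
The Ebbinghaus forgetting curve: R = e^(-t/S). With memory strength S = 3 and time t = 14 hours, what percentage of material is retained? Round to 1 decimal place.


R = e^(-t/S)
-t/S = -14/3 = -4.666667
R = e^(-4.666667) = 0.009404
Percentage = 0.009404 * 100
= 0.9


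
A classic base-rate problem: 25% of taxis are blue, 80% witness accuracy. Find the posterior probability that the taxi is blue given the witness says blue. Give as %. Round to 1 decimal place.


P(blue | says blue) = P(says blue | blue)*P(blue) / [P(says blue | blue)*P(blue) + P(says blue | not blue)*P(not blue)]
Numerator = 0.8 * 0.25 = 0.2
False identification = 0.2 * 0.75 = 0.15
P = 0.2 / (0.2 + 0.15)
= 0.2 / 0.35
As percentage = 57.1


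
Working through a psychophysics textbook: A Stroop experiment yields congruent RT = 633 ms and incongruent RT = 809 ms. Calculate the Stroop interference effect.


Stroop effect = RT(incongruent) - RT(congruent)
= 809 - 633
= 176 ms


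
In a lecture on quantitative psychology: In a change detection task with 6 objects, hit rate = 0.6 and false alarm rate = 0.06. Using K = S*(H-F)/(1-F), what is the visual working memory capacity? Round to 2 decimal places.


K = S * (H - F) / (1 - F)
H - F = 0.54
1 - F = 0.94
K = 6 * 0.54 / 0.94
= 3.45


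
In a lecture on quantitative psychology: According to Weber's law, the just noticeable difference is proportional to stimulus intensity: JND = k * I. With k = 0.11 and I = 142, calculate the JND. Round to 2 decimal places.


JND = k * I
JND = 0.11 * 142
= 15.62


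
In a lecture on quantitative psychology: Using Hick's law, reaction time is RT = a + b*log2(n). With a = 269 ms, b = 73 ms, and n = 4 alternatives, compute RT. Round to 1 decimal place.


RT = 269 + 73 * log2(4)
log2(4) = 2.0
RT = 269 + 73 * 2.0
= 269 + 146.0
= 415.0 ms


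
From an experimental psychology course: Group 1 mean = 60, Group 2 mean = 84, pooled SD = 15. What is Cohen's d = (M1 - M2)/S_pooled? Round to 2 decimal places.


Cohen's d = (M1 - M2) / S_pooled
= (60 - 84) / 15
= -24 / 15
= -1.60


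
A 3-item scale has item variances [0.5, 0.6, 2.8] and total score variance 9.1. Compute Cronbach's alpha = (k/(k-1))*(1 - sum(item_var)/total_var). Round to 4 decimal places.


alpha = (k/(k-1)) * (1 - sum(s_i^2)/s_total^2)
sum(item variances) = 3.9
k/(k-1) = 3/2 = 1.5
1 - 3.9/9.1 = 1 - 0.428571 = 0.571429
alpha = 1.5 * 0.571429
= 0.8571


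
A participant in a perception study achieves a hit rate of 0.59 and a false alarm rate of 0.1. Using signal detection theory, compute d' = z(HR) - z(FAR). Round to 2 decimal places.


d' = z(HR) - z(FAR)
z(0.59) = 0.2275
z(0.1) = -1.2816
d' = 0.2275 - -1.2816
= 1.51


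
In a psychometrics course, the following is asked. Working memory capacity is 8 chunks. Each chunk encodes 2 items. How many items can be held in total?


Total items = chunks * items_per_chunk
= 8 * 2
= 16


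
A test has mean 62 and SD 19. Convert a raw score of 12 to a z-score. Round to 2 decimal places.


z = (X - mu) / sigma
= (12 - 62) / 19
= -50 / 19
= -2.63


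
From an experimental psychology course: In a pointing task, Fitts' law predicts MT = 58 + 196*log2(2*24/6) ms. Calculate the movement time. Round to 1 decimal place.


MT = 58 + 196 * log2(2*24/6)
2D/W = 8.0
log2(8.0) = 3.0
MT = 58 + 196 * 3.0
= 646.0 ms


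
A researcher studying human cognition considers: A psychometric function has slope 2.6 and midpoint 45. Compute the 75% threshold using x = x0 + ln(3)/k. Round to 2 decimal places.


At P = 0.75: 0.75 = 1/(1 + e^(-k*(x-x0)))
Solving: e^(-k*(x-x0)) = 1/3
x = x0 + ln(3)/k
ln(3) = 1.0986
x = 45 + 1.0986/2.6
= 45 + 0.4225
= 45.42


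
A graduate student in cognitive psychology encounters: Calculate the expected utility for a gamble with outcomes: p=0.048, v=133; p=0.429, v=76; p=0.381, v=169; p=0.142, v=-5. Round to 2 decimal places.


EU = sum(p_i * v_i)
0.048 * 133 = 6.384
0.429 * 76 = 32.604
0.381 * 169 = 64.389
0.142 * -5 = -0.71
EU = 6.384 + 32.604 + 64.389 + -0.71
= 102.67


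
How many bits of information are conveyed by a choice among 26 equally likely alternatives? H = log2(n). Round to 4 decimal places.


H = log2(n)
H = log2(26)
= 4.7004


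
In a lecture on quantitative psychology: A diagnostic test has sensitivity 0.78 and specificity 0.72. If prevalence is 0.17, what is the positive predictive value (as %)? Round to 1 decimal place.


PPV = (sens * prev) / (sens * prev + (1-spec) * (1-prev))
Numerator = 0.78 * 0.17 = 0.1326
P(positive and no disease) = (1 - spec) * (1 - prev) = (1 - 0.72) * (1 - 0.17) = 0.2324
Denominator = 0.1326 + 0.2324 = 0.365
PPV = 0.1326 / 0.365 = 0.363288
As percentage = 36.3


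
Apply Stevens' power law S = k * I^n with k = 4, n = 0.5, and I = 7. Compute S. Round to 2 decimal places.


S = 4 * 7^0.5
7^0.5 = 2.6458
S = 4 * 2.6458
= 10.58


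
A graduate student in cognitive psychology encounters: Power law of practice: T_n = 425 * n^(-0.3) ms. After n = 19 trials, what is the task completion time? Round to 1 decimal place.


T_n = 425 * 19^(-0.3)
19^(-0.3) = 0.413403
T_n = 425 * 0.413403
= 175.7 ms


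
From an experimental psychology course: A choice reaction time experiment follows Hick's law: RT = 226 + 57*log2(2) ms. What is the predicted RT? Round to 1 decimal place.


RT = 226 + 57 * log2(2)
log2(2) = 1.0
RT = 226 + 57 * 1.0
= 226 + 57.0
= 283.0 ms


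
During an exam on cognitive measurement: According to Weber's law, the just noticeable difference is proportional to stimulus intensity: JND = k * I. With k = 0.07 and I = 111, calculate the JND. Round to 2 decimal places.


JND = k * I
JND = 0.07 * 111
= 7.77


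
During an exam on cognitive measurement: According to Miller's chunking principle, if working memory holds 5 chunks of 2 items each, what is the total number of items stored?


Total items = chunks * items_per_chunk
= 5 * 2
= 10


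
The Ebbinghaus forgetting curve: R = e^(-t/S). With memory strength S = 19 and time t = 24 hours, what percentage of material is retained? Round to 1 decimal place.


R = e^(-t/S)
-t/S = -24/19 = -1.263158
R = e^(-1.263158) = 0.28276
Percentage = 0.28276 * 100
= 28.3


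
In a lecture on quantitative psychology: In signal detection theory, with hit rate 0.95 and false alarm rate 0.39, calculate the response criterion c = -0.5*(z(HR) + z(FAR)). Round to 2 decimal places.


c = -0.5 * (z(HR) + z(FAR))
z(0.95) = 1.6449
z(0.39) = -0.2793
c = -0.5 * (1.6449 + -0.2793)
= -0.5 * 1.3656
= -0.68


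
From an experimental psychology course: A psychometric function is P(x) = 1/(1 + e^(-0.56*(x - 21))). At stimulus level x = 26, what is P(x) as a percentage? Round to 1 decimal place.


P(x) = 1/(1 + e^(-0.56*(26 - 21)))
Exponent = -0.56 * 5 = -2.8
e^(-2.8) = 0.06081
P = 1/(1 + 0.06081) = 0.942676
Percentage = 94.3


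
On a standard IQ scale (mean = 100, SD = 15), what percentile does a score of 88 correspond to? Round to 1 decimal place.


z = (IQ - mean) / SD
z = (88 - 100) / 15 = -0.8
Percentile = Phi(-0.8) * 100
Phi(-0.8) = 0.211855
= 21.2


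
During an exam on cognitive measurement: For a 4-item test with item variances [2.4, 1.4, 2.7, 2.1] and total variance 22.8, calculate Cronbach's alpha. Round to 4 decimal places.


alpha = (k/(k-1)) * (1 - sum(s_i^2)/s_total^2)
sum(item variances) = 8.6
k/(k-1) = 4/3 = 1.333333
1 - 8.6/22.8 = 1 - 0.377193 = 0.622807
alpha = 1.333333 * 0.622807
= 0.8304


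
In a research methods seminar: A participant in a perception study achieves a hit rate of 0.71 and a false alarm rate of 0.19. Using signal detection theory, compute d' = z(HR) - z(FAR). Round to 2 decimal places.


d' = z(HR) - z(FAR)
z(0.71) = 0.5534
z(0.19) = -0.8779
d' = 0.5534 - -0.8779
= 1.43


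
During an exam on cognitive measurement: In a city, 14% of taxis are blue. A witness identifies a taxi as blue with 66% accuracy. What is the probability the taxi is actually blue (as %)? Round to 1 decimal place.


P(blue | says blue) = P(says blue | blue)*P(blue) / [P(says blue | blue)*P(blue) + P(says blue | not blue)*P(not blue)]
Numerator = 0.66 * 0.14 = 0.0924
False identification = 0.34 * 0.86 = 0.2924
P = 0.0924 / (0.0924 + 0.2924)
= 0.0924 / 0.3848
As percentage = 24.0


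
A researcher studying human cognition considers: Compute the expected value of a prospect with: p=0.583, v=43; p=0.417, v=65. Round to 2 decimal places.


EU = sum(p_i * v_i)
0.583 * 43 = 25.069
0.417 * 65 = 27.105
EU = 25.069 + 27.105
= 52.17


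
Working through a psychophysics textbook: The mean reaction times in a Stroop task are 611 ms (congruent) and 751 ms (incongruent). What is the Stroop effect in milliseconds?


Stroop effect = RT(incongruent) - RT(congruent)
= 751 - 611
= 140 ms


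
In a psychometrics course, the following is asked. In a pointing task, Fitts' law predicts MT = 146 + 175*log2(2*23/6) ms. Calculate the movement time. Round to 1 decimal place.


MT = 146 + 175 * log2(2*23/6)
2D/W = 7.666667
log2(7.666667) = 2.9386
MT = 146 + 175 * 2.9386
= 660.3 ms


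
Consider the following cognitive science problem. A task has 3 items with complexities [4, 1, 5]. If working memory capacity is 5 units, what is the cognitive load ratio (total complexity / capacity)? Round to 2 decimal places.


Total complexity = 4 + 1 + 5 = 10
Load = total / capacity = 10 / 5
= 2.00


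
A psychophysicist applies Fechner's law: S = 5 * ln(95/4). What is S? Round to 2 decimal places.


S = 5 * ln(95/4)
I/I0 = 23.75
ln(23.75) = 3.1676
S = 5 * 3.1676
= 15.84


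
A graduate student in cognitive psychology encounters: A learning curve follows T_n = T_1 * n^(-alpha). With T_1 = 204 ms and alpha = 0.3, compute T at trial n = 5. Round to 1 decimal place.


T_n = 204 * 5^(-0.3)
5^(-0.3) = 0.617034
T_n = 204 * 0.617034
= 125.9 ms


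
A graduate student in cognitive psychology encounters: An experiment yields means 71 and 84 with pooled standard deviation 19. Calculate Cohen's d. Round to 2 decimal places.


Cohen's d = (M1 - M2) / S_pooled
= (71 - 84) / 19
= -13 / 19
= -0.68


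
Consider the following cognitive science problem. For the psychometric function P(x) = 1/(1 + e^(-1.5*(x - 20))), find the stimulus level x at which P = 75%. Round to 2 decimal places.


At P = 0.75: 0.75 = 1/(1 + e^(-k*(x-x0)))
Solving: e^(-k*(x-x0)) = 1/3
x = x0 + ln(3)/k
ln(3) = 1.0986
x = 20 + 1.0986/1.5
= 20 + 0.7324
= 20.73


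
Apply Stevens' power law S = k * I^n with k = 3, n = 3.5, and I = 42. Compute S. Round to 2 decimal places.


S = 3 * 42^3.5
42^3.5 = 480145.1169
S = 3 * 480145.1169
= 1440435.35


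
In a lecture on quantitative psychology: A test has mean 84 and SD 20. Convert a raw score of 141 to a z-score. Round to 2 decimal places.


z = (X - mu) / sigma
= (141 - 84) / 20
= 57 / 20
= 2.85


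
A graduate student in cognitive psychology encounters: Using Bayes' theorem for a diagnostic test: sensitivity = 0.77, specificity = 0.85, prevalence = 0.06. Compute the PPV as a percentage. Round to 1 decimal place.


PPV = (sens * prev) / (sens * prev + (1-spec) * (1-prev))
Numerator = 0.77 * 0.06 = 0.0462
P(positive and no disease) = (1 - spec) * (1 - prev) = (1 - 0.85) * (1 - 0.06) = 0.141
Denominator = 0.0462 + 0.141 = 0.1872
PPV = 0.0462 / 0.1872 = 0.246795
As percentage = 24.7


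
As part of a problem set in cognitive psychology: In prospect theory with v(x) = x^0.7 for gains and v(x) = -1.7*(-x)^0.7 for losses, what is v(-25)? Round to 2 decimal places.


Since x = -25 < 0, use v(x) = -lambda*(-x)^alpha
(-x) = 25
25^0.7 = 9.5183
v(-25) = -1.7 * 9.5183
= -16.18


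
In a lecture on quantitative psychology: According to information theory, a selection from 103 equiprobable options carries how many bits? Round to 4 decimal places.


H = log2(n)
H = log2(103)
= 6.6865


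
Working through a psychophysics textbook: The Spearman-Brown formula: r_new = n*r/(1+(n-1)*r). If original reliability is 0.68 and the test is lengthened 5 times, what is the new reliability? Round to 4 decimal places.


r_new = n*r / (1 + (n-1)*r)
Numerator = 5 * 0.68 = 3.4
Denominator = 1 + 4 * 0.68 = 3.72
r_new = 3.4 / 3.72
= 0.9140


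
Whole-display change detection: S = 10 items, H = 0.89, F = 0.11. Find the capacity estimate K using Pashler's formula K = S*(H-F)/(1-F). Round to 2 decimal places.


K = S * (H - F) / (1 - F)
H - F = 0.78
1 - F = 0.89
K = 10 * 0.78 / 0.89
= 8.76


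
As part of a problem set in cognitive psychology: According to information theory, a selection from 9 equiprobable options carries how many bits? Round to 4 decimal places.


H = log2(n)
H = log2(9)
= 3.1699


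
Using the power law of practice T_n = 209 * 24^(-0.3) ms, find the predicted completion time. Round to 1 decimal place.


T_n = 209 * 24^(-0.3)
24^(-0.3) = 0.385422
T_n = 209 * 0.385422
= 80.6 ms


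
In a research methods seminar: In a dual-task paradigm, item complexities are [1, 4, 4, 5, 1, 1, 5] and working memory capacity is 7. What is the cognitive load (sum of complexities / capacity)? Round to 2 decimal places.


Total complexity = 1 + 4 + 4 + 5 + 1 + 1 + 5 = 21
Load = total / capacity = 21 / 7
= 3.00


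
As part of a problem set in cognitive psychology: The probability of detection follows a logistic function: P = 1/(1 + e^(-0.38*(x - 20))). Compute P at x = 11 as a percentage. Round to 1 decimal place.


P(x) = 1/(1 + e^(-0.38*(11 - 20)))
Exponent = -0.38 * -9 = 3.42
e^(3.42) = 30.569415
P = 1/(1 + 30.569415) = 0.031676
Percentage = 3.2


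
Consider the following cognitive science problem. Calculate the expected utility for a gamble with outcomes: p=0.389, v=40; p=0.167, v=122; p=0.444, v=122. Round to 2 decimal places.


EU = sum(p_i * v_i)
0.389 * 40 = 15.56
0.167 * 122 = 20.374
0.444 * 122 = 54.168
EU = 15.56 + 20.374 + 54.168
= 90.10


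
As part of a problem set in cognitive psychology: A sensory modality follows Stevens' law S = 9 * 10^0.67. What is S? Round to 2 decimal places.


S = 9 * 10^0.67
10^0.67 = 4.6774
S = 9 * 4.6774
= 42.10


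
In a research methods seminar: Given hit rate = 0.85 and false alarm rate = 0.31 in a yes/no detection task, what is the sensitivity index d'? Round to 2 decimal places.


d' = z(HR) - z(FAR)
z(0.85) = 1.0364
z(0.31) = -0.4959
d' = 1.0364 - -0.4959
= 1.53


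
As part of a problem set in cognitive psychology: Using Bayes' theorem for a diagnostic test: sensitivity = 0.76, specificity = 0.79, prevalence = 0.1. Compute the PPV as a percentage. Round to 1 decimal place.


PPV = (sens * prev) / (sens * prev + (1-spec) * (1-prev))
Numerator = 0.76 * 0.1 = 0.076
P(positive and no disease) = (1 - spec) * (1 - prev) = (1 - 0.79) * (1 - 0.1) = 0.189
Denominator = 0.076 + 0.189 = 0.265
PPV = 0.076 / 0.265 = 0.286792
As percentage = 28.7


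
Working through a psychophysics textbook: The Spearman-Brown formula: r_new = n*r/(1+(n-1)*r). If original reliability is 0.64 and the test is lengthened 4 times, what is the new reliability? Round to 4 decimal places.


r_new = n*r / (1 + (n-1)*r)
Numerator = 4 * 0.64 = 2.56
Denominator = 1 + 3 * 0.64 = 2.92
r_new = 2.56 / 2.92
= 0.8767


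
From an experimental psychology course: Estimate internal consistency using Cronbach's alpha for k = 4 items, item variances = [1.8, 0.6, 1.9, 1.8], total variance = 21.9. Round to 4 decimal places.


alpha = (k/(k-1)) * (1 - sum(s_i^2)/s_total^2)
sum(item variances) = 6.1
k/(k-1) = 4/3 = 1.333333
1 - 6.1/21.9 = 1 - 0.278539 = 0.721461
alpha = 1.333333 * 0.721461
= 0.9619


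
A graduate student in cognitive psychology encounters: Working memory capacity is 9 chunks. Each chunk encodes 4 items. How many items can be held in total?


Total items = chunks * items_per_chunk
= 9 * 4
= 36


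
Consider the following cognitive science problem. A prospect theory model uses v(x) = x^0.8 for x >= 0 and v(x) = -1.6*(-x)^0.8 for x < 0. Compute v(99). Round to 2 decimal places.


Since x = 99 >= 0, use v(x) = x^0.8
99^0.8 = 39.4919
v(99) = 39.49


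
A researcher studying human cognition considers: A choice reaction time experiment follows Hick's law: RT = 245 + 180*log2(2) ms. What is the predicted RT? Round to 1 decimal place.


RT = 245 + 180 * log2(2)
log2(2) = 1.0
RT = 245 + 180 * 1.0
= 245 + 180.0
= 425.0 ms


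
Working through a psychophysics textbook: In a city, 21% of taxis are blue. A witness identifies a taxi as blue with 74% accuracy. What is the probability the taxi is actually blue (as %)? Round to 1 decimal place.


P(blue | says blue) = P(says blue | blue)*P(blue) / [P(says blue | blue)*P(blue) + P(says blue | not blue)*P(not blue)]
Numerator = 0.74 * 0.21 = 0.1554
False identification = 0.26 * 0.79 = 0.2054
P = 0.1554 / (0.1554 + 0.2054)
= 0.1554 / 0.3608
As percentage = 43.1


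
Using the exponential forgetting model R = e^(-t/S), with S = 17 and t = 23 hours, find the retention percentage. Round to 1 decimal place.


R = e^(-t/S)
-t/S = -23/17 = -1.352941
R = e^(-1.352941) = 0.258479
Percentage = 0.258479 * 100
= 25.8


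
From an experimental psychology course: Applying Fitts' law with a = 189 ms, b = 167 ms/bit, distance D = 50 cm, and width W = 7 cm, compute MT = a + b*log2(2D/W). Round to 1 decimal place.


MT = 189 + 167 * log2(2*50/7)
2D/W = 14.285714
log2(14.285714) = 3.8365
MT = 189 + 167 * 3.8365
= 829.7 ms


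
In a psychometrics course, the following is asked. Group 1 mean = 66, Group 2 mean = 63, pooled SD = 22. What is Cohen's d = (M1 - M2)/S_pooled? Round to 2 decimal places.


Cohen's d = (M1 - M2) / S_pooled
= (66 - 63) / 22
= 3 / 22
= 0.14


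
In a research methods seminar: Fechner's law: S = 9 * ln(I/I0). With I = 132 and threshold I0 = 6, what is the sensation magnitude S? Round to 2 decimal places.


S = 9 * ln(132/6)
I/I0 = 22.0
ln(22.0) = 3.091
S = 9 * 3.091
= 27.82


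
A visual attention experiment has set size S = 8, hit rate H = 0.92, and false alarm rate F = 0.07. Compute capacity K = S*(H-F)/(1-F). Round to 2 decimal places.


K = S * (H - F) / (1 - F)
H - F = 0.85
1 - F = 0.93
K = 8 * 0.85 / 0.93
= 7.31


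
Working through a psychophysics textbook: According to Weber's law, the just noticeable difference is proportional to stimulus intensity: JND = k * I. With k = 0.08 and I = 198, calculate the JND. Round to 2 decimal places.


JND = k * I
JND = 0.08 * 198
= 15.84


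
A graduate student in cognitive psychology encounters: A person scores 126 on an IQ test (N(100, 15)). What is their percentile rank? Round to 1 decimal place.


z = (IQ - mean) / SD
z = (126 - 100) / 15 = 1.7333
Percentile = Phi(1.7333) * 100
Phi(1.7333) = 0.958479
= 95.8


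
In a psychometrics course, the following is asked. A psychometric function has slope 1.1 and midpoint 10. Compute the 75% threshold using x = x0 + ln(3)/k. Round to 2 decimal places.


At P = 0.75: 0.75 = 1/(1 + e^(-k*(x-x0)))
Solving: e^(-k*(x-x0)) = 1/3
x = x0 + ln(3)/k
ln(3) = 1.0986
x = 10 + 1.0986/1.1
= 10 + 0.9987
= 11.00


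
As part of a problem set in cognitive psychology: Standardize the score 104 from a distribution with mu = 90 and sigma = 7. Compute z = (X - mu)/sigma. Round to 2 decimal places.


z = (X - mu) / sigma
= (104 - 90) / 7
= 14 / 7
= 2.00


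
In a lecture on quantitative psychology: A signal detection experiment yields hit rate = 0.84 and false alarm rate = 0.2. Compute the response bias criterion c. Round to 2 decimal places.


c = -0.5 * (z(HR) + z(FAR))
z(0.84) = 0.9945
z(0.2) = -0.8416
c = -0.5 * (0.9945 + -0.8416)
= -0.5 * 0.1529
= -0.08


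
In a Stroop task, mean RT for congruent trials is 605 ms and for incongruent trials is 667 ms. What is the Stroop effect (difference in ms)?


Stroop effect = RT(incongruent) - RT(congruent)
= 667 - 605
= 62 ms


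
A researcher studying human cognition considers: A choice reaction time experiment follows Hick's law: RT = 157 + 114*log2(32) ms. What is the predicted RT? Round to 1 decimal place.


RT = 157 + 114 * log2(32)
log2(32) = 5.0
RT = 157 + 114 * 5.0
= 157 + 570.0
= 727.0 ms


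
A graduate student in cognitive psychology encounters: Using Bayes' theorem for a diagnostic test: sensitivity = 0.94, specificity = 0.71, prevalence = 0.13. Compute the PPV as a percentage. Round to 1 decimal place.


PPV = (sens * prev) / (sens * prev + (1-spec) * (1-prev))
Numerator = 0.94 * 0.13 = 0.1222
P(positive and no disease) = (1 - spec) * (1 - prev) = (1 - 0.71) * (1 - 0.13) = 0.2523
Denominator = 0.1222 + 0.2523 = 0.3745
PPV = 0.1222 / 0.3745 = 0.326302
As percentage = 32.6


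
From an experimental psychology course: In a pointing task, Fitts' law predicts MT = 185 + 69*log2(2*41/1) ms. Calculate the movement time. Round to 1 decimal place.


MT = 185 + 69 * log2(2*41/1)
2D/W = 82.0
log2(82.0) = 6.3576
MT = 185 + 69 * 6.3576
= 623.7 ms


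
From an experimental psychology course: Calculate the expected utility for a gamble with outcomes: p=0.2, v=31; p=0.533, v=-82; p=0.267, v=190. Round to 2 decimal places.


EU = sum(p_i * v_i)
0.2 * 31 = 6.2
0.533 * -82 = -43.706
0.267 * 190 = 50.73
EU = 6.2 + -43.706 + 50.73
= 13.22


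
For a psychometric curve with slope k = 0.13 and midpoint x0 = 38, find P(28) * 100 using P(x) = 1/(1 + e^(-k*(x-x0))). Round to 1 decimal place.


P(x) = 1/(1 + e^(-0.13*(28 - 38)))
Exponent = -0.13 * -10 = 1.3
e^(1.3) = 3.669297
P = 1/(1 + 3.669297) = 0.214165
Percentage = 21.4


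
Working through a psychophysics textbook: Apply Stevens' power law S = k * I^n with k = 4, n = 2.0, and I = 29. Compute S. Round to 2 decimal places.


S = 4 * 29^2.0
29^2.0 = 841.0
S = 4 * 841.0
= 3364.00


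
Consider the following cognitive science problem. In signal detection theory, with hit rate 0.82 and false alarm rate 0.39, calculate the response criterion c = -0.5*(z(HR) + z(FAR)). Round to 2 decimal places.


c = -0.5 * (z(HR) + z(FAR))
z(0.82) = 0.9154
z(0.39) = -0.2793
c = -0.5 * (0.9154 + -0.2793)
= -0.5 * 0.6361
= -0.32


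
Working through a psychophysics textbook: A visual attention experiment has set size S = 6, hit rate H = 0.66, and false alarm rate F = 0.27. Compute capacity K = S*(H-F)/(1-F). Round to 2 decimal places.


K = S * (H - F) / (1 - F)
H - F = 0.39
1 - F = 0.73
K = 6 * 0.39 / 0.73
= 3.21


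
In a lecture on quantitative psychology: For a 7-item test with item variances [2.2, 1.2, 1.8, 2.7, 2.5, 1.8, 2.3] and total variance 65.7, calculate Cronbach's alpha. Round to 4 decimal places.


alpha = (k/(k-1)) * (1 - sum(s_i^2)/s_total^2)
sum(item variances) = 14.5
k/(k-1) = 7/6 = 1.166667
1 - 14.5/65.7 = 1 - 0.2207 = 0.7793
alpha = 1.166667 * 0.7793
= 0.9092


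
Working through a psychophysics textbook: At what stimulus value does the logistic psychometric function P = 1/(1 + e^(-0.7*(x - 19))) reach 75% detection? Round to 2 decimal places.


At P = 0.75: 0.75 = 1/(1 + e^(-k*(x-x0)))
Solving: e^(-k*(x-x0)) = 1/3
x = x0 + ln(3)/k
ln(3) = 1.0986
x = 19 + 1.0986/0.7
= 19 + 1.5694
= 20.57


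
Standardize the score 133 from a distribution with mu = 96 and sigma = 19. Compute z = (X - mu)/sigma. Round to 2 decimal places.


z = (X - mu) / sigma
= (133 - 96) / 19
= 37 / 19
= 1.95


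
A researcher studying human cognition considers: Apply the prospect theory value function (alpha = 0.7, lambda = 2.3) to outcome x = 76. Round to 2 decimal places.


Since x = 76 >= 0, use v(x) = x^0.7
76^0.7 = 20.7286
v(76) = 20.73


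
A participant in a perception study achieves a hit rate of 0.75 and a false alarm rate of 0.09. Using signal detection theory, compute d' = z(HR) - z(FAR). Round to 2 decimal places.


d' = z(HR) - z(FAR)
z(0.75) = 0.6745
z(0.09) = -1.3408
d' = 0.6745 - -1.3408
= 2.02


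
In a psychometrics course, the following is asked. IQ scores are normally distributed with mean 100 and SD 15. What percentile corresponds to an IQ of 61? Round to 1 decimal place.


z = (IQ - mean) / SD
z = (61 - 100) / 15 = -2.6
Percentile = Phi(-2.6) * 100
Phi(-2.6) = 0.004661
= 0.5


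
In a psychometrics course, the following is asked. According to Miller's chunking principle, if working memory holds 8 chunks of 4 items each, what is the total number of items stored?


Total items = chunks * items_per_chunk
= 8 * 4
= 32


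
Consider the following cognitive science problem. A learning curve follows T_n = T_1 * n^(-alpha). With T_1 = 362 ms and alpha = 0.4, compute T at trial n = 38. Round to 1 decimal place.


T_n = 362 * 38^(-0.4)
38^(-0.4) = 0.233392
T_n = 362 * 0.233392
= 84.5 ms


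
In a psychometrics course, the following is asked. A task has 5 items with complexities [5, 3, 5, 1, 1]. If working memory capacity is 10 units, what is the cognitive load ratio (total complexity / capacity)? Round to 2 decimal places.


Total complexity = 5 + 3 + 5 + 1 + 1 = 15
Load = total / capacity = 15 / 10
= 1.50


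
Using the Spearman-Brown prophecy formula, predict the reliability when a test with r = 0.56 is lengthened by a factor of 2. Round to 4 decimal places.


r_new = n*r / (1 + (n-1)*r)
Numerator = 2 * 0.56 = 1.12
Denominator = 1 + 1 * 0.56 = 1.56
r_new = 1.12 / 1.56
= 0.7179


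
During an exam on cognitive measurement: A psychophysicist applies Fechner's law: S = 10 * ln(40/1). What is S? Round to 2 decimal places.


S = 10 * ln(40/1)
I/I0 = 40.0
ln(40.0) = 3.6889
S = 10 * 3.6889
= 36.89


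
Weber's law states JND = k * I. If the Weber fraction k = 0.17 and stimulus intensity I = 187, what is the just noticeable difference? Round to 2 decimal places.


JND = k * I
JND = 0.17 * 187
= 31.79


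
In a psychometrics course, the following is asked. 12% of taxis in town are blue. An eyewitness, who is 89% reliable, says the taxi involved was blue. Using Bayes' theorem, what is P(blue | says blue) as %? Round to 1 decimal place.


P(blue | says blue) = P(says blue | blue)*P(blue) / [P(says blue | blue)*P(blue) + P(says blue | not blue)*P(not blue)]
Numerator = 0.89 * 0.12 = 0.1068
False identification = 0.11 * 0.88 = 0.0968
P = 0.1068 / (0.1068 + 0.0968)
= 0.1068 / 0.2036
As percentage = 52.5


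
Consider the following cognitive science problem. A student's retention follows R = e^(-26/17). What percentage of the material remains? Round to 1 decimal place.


R = e^(-t/S)
-t/S = -26/17 = -1.529412
R = e^(-1.529412) = 0.216663
Percentage = 0.216663 * 100
= 21.7


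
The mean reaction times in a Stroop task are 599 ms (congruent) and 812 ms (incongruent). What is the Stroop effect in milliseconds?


Stroop effect = RT(incongruent) - RT(congruent)
= 812 - 599
= 213 ms


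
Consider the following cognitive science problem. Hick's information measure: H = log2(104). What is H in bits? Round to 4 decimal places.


H = log2(n)
H = log2(104)
= 6.7004


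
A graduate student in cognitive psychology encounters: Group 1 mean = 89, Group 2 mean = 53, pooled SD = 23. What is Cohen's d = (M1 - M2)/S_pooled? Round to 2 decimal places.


Cohen's d = (M1 - M2) / S_pooled
= (89 - 53) / 23
= 36 / 23
= 1.57


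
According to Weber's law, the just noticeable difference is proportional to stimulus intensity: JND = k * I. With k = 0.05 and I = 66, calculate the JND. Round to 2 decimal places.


JND = k * I
JND = 0.05 * 66
= 3.30


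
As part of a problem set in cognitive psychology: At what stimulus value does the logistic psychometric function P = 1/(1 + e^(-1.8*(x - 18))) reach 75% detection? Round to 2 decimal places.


At P = 0.75: 0.75 = 1/(1 + e^(-k*(x-x0)))
Solving: e^(-k*(x-x0)) = 1/3
x = x0 + ln(3)/k
ln(3) = 1.0986
x = 18 + 1.0986/1.8
= 18 + 0.6103
= 18.61


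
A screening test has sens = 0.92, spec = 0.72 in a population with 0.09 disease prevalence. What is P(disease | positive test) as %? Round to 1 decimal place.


PPV = (sens * prev) / (sens * prev + (1-spec) * (1-prev))
Numerator = 0.92 * 0.09 = 0.0828
P(positive and no disease) = (1 - spec) * (1 - prev) = (1 - 0.72) * (1 - 0.09) = 0.2548
Denominator = 0.0828 + 0.2548 = 0.3376
PPV = 0.0828 / 0.3376 = 0.245261
As percentage = 24.5


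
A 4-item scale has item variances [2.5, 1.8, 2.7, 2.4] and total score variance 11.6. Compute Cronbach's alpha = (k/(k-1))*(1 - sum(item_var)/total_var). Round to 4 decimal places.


alpha = (k/(k-1)) * (1 - sum(s_i^2)/s_total^2)
sum(item variances) = 9.4
k/(k-1) = 4/3 = 1.333333
1 - 9.4/11.6 = 1 - 0.810345 = 0.189655
alpha = 1.333333 * 0.189655
= 0.2529


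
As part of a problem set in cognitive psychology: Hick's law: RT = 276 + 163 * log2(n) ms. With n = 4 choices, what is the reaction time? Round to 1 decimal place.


RT = 276 + 163 * log2(4)
log2(4) = 2.0
RT = 276 + 163 * 2.0
= 276 + 326.0
= 602.0 ms


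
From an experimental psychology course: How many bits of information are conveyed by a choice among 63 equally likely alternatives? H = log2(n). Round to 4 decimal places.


H = log2(n)
H = log2(63)
= 5.9773


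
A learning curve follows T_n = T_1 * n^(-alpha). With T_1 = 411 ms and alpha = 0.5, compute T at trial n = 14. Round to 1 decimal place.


T_n = 411 * 14^(-0.5)
14^(-0.5) = 0.267261
T_n = 411 * 0.267261
= 109.8 ms


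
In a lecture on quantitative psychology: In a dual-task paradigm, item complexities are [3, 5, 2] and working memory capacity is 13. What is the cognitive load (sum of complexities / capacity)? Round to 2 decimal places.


Total complexity = 3 + 5 + 2 = 10
Load = total / capacity = 10 / 13
= 0.77


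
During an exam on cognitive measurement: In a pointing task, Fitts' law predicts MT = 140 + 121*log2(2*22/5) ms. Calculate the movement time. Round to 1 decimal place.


MT = 140 + 121 * log2(2*22/5)
2D/W = 8.8
log2(8.8) = 3.1375
MT = 140 + 121 * 3.1375
= 519.6 ms


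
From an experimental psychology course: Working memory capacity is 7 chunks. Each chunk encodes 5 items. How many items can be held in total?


Total items = chunks * items_per_chunk
= 7 * 5
= 35


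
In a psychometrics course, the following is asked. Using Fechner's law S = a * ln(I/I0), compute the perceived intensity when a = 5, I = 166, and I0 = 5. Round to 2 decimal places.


S = 5 * ln(166/5)
I/I0 = 33.2
ln(33.2) = 3.5025
S = 5 * 3.5025
= 17.51


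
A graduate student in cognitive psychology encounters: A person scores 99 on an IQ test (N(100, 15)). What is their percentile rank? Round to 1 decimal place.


z = (IQ - mean) / SD
z = (99 - 100) / 15 = -0.0667
Percentile = Phi(-0.0667) * 100
Phi(-0.0667) = 0.47341
= 47.3


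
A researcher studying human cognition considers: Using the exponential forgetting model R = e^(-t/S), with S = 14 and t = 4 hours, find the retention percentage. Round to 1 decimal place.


R = e^(-t/S)
-t/S = -4/14 = -0.285714
R = e^(-0.285714) = 0.751478
Percentage = 0.751478 * 100
= 75.1


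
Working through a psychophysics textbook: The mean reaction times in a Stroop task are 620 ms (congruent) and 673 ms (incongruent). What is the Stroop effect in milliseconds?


Stroop effect = RT(incongruent) - RT(congruent)
= 673 - 620
= 53 ms


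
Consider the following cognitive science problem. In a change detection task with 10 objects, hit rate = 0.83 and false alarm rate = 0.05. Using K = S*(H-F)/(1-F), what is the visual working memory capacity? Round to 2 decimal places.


K = S * (H - F) / (1 - F)
H - F = 0.78
1 - F = 0.95
K = 10 * 0.78 / 0.95
= 8.21


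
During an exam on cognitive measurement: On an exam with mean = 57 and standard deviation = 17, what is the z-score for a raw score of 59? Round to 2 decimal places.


z = (X - mu) / sigma
= (59 - 57) / 17
= 2 / 17
= 0.12


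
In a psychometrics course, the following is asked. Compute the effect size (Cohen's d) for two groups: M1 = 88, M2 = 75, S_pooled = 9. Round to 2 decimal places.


Cohen's d = (M1 - M2) / S_pooled
= (88 - 75) / 9
= 13 / 9
= 1.44


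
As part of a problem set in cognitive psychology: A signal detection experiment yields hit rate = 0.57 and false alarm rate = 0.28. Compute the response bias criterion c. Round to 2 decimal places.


c = -0.5 * (z(HR) + z(FAR))
z(0.57) = 0.1764
z(0.28) = -0.5828
c = -0.5 * (0.1764 + -0.5828)
= -0.5 * -0.4064
= 0.20


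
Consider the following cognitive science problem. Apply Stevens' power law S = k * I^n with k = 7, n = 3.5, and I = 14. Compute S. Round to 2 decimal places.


S = 7 * 14^3.5
14^3.5 = 10267.1079
S = 7 * 10267.1079
= 71869.76


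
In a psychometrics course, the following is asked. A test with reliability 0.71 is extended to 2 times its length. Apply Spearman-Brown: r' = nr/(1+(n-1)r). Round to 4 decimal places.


r_new = n*r / (1 + (n-1)*r)
Numerator = 2 * 0.71 = 1.42
Denominator = 1 + 1 * 0.71 = 1.71
r_new = 1.42 / 1.71
= 0.8304


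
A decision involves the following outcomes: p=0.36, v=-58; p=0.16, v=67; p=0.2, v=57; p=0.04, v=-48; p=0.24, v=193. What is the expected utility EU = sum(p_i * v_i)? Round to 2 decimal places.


EU = sum(p_i * v_i)
0.36 * -58 = -20.88
0.16 * 67 = 10.72
0.2 * 57 = 11.4
0.04 * -48 = -1.92
0.24 * 193 = 46.32
EU = -20.88 + 10.72 + 11.4 + -1.92 + 46.32
= 45.64


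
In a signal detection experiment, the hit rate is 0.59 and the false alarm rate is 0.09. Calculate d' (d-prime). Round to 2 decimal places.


d' = z(HR) - z(FAR)
z(0.59) = 0.2275
z(0.09) = -1.3408
d' = 0.2275 - -1.3408
= 1.57


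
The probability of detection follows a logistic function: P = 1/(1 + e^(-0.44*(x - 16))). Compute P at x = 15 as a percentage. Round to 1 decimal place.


P(x) = 1/(1 + e^(-0.44*(15 - 16)))
Exponent = -0.44 * -1 = 0.44
e^(0.44) = 1.552707
P = 1/(1 + 1.552707) = 0.391741
Percentage = 39.2


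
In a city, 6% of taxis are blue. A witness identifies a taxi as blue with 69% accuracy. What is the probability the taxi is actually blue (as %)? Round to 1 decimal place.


P(blue | says blue) = P(says blue | blue)*P(blue) / [P(says blue | blue)*P(blue) + P(says blue | not blue)*P(not blue)]
Numerator = 0.69 * 0.06 = 0.0414
False identification = 0.31 * 0.94 = 0.2914
P = 0.0414 / (0.0414 + 0.2914)
= 0.0414 / 0.3328
As percentage = 12.4


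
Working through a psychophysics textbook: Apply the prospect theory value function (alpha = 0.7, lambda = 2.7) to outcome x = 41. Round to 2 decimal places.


Since x = 41 >= 0, use v(x) = x^0.7
41^0.7 = 13.457
v(41) = 13.46


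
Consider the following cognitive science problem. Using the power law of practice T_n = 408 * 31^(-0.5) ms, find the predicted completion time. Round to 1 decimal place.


T_n = 408 * 31^(-0.5)
31^(-0.5) = 0.179605
T_n = 408 * 0.179605
= 73.3 ms


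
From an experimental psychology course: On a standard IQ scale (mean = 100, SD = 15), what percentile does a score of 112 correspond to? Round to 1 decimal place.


z = (IQ - mean) / SD
z = (112 - 100) / 15 = 0.8
Percentile = Phi(0.8) * 100
Phi(0.8) = 0.788145
= 78.8


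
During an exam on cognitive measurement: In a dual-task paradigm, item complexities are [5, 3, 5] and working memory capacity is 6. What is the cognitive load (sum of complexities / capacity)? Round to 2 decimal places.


Total complexity = 5 + 3 + 5 = 13
Load = total / capacity = 13 / 6
= 2.17


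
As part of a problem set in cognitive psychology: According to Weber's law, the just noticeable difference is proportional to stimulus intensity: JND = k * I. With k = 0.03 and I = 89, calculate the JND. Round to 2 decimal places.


JND = k * I
JND = 0.03 * 89
= 2.67


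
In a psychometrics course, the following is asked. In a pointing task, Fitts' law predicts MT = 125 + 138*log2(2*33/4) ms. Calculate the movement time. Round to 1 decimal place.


MT = 125 + 138 * log2(2*33/4)
2D/W = 16.5
log2(16.5) = 4.0444
MT = 125 + 138 * 4.0444
= 683.1 ms


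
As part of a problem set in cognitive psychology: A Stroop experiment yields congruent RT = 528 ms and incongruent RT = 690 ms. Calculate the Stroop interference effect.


Stroop effect = RT(incongruent) - RT(congruent)
= 690 - 528
= 162 ms


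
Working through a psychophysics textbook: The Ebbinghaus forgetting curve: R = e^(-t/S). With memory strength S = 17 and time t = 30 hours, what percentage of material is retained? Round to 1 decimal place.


R = e^(-t/S)
-t/S = -30/17 = -1.764706
R = e^(-1.764706) = 0.171237
Percentage = 0.171237 * 100
= 17.1


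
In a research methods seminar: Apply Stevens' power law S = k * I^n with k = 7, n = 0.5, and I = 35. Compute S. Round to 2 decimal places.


S = 7 * 35^0.5
35^0.5 = 5.9161
S = 7 * 5.9161
= 41.41


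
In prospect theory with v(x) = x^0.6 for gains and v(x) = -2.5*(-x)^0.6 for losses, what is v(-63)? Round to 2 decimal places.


Since x = -63 < 0, use v(x) = -lambda*(-x)^alpha
(-x) = 63
63^0.6 = 12.0117
v(-63) = -2.5 * 12.0117
= -30.03


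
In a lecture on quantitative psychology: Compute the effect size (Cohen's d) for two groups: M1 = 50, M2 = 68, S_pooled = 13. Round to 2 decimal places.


Cohen's d = (M1 - M2) / S_pooled
= (50 - 68) / 13
= -18 / 13
= -1.38


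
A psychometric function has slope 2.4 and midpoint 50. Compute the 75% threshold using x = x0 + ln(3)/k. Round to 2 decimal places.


At P = 0.75: 0.75 = 1/(1 + e^(-k*(x-x0)))
Solving: e^(-k*(x-x0)) = 1/3
x = x0 + ln(3)/k
ln(3) = 1.0986
x = 50 + 1.0986/2.4
= 50 + 0.4578
= 50.46


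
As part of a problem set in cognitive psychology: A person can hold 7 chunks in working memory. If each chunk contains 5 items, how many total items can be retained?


Total items = chunks * items_per_chunk
= 7 * 5
= 35


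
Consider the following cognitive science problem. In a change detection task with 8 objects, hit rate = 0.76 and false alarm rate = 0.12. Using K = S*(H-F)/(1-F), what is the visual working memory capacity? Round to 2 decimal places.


K = S * (H - F) / (1 - F)
H - F = 0.64
1 - F = 0.88
K = 8 * 0.64 / 0.88
= 5.82
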